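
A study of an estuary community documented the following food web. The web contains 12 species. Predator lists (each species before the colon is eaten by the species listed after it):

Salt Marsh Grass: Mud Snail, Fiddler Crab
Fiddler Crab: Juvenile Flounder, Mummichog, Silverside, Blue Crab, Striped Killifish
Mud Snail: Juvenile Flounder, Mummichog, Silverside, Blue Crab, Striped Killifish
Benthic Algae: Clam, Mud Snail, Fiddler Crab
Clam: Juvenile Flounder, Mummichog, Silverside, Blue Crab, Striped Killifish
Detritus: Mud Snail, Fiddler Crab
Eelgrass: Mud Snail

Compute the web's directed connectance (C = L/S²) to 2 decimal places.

The web has S = 12 species and L = 23 feeding links.
C = L / S² = 23 / 144 = 0.1597 ≈ 0.16.

C = 0.16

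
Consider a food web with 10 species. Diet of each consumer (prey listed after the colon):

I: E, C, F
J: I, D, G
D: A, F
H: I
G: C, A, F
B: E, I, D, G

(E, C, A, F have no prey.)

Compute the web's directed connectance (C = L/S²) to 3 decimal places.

C = 0.160

The web has S = 10 species and L = 16 feeding links.
C = L / S² = 16 / 100 = 0.1600 ≈ 0.160.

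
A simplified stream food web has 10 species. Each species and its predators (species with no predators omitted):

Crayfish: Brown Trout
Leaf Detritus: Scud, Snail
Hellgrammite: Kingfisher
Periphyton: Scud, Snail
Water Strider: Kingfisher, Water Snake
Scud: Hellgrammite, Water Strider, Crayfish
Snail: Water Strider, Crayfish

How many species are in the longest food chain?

One longest chain: Leaf Detritus → Scud → Hellgrammite → Kingfisher.
It has 4 species and 3 links.

4 species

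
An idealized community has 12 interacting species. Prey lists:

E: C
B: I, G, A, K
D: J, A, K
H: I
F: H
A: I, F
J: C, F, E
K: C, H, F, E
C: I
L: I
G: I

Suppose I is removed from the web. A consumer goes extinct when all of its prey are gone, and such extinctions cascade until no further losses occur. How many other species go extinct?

Remove I.
Round 1: C (all prey gone), G (all prey gone), L (all prey gone), H (all prey gone) → extinct.
Round 2: F (all prey gone), E (all prey gone) → extinct.
Round 3: J (all prey gone), A (all prey gone), K (all prey gone) → extinct.
Round 4: D (all prey gone), B (all prey gone) → extinct.
No further losses. Total secondary extinctions: 11.

11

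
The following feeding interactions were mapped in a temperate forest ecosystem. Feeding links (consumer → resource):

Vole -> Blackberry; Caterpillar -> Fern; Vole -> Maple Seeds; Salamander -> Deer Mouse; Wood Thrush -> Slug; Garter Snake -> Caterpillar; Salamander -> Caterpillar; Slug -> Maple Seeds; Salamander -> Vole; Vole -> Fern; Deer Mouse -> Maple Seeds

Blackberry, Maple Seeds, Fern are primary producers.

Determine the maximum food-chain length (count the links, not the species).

2 links

One longest chain: Fern → Caterpillar → Salamander.
It has 3 species and 2 links.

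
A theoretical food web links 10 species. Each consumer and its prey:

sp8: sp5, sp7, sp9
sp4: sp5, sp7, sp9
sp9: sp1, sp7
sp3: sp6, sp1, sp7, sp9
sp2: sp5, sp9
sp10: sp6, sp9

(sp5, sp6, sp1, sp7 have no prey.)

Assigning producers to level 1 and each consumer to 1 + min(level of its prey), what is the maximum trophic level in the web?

Producers (level 1): sp5, sp6, sp1, sp7.
Following each consumer down to its lowest-level prey: sp5 → sp8 (levels 1 through 2).
All prey of sp8 (sp5 1, sp7 1, sp9 2) are at level 1 or above, so sp8 is at level 1 + 1 = 2.
Every consumer has at least one prey at level 1 or below, so none exceeds level 2.

2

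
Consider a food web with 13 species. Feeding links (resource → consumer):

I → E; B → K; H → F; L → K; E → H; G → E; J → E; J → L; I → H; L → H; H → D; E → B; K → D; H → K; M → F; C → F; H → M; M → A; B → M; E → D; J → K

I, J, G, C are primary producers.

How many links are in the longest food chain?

4 links

One longest chain: I → E → B → M → A.
It has 5 species and 4 links.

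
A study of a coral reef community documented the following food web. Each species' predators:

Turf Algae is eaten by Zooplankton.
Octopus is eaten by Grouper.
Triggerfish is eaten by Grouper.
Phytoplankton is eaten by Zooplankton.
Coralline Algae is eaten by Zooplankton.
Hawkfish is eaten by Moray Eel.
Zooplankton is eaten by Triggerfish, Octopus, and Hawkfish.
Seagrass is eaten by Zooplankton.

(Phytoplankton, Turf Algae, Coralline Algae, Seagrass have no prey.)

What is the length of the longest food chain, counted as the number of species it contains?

4 species

One longest chain: Phytoplankton → Zooplankton → Hawkfish → Moray Eel.
It has 4 species and 3 links.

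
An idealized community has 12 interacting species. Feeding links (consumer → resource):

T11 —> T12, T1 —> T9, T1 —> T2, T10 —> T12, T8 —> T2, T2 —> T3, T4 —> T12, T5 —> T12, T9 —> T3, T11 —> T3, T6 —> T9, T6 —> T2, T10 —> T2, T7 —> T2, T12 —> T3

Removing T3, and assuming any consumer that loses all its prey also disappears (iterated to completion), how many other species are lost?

11

Remove T3.
Round 1: T12 (all prey gone), T2 (all prey gone), T9 (all prey gone) → extinct.
Round 2: T5 (all prey gone), T1 (all prey gone), T7 (all prey gone), T8 (all prey gone), T11 (all prey gone), T10 (all prey gone), T6 (all prey gone), T4 (all prey gone) → extinct.
No further losses. Total secondary extinctions: 11.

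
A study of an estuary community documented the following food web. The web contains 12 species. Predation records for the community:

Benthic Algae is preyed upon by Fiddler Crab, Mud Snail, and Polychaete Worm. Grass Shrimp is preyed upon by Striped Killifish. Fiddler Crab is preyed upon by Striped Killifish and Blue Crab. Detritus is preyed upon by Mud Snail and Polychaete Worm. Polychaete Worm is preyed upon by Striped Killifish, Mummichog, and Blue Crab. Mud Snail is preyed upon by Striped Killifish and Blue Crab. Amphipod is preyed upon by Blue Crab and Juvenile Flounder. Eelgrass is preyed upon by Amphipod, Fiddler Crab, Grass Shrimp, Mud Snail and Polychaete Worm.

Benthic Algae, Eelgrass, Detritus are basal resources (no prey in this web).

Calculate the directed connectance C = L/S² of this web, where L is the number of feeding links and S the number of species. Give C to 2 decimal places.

C = 0.14

The web has S = 12 species and L = 20 feeding links.
C = L / S² = 20 / 144 = 0.1389 ≈ 0.14.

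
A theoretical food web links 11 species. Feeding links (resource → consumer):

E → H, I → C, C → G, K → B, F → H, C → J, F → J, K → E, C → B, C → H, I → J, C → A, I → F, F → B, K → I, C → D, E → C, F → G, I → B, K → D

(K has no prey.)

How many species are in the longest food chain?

One longest chain: K → I → F → B.
It has 4 species and 3 links.

4 species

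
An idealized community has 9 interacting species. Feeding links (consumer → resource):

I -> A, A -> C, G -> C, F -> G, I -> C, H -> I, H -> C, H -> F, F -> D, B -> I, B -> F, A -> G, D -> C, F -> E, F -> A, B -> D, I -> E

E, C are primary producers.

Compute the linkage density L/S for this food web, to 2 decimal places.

L/S = 1.89

There are L = 17 links among S = 9 species.
L/S = 17/9 = 1.8889 ≈ 1.89.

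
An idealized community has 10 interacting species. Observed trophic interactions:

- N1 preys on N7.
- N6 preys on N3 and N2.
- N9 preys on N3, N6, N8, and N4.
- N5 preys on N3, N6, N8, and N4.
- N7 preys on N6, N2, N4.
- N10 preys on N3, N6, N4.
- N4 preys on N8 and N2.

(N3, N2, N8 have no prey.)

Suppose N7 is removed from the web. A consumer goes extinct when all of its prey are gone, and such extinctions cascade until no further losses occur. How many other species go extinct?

1

Remove N7.
Round 1: N1 (all prey gone) → extinct.
No further losses. Total secondary extinctions: 1.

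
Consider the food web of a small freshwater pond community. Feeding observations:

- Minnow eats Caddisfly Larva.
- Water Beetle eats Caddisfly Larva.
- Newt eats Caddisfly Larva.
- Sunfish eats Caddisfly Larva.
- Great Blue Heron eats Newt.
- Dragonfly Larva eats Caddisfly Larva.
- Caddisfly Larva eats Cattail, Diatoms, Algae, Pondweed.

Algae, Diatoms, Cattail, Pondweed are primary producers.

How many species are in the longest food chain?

One longest chain: Algae → Caddisfly Larva → Newt → Great Blue Heron.
It has 4 species and 3 links.

4 species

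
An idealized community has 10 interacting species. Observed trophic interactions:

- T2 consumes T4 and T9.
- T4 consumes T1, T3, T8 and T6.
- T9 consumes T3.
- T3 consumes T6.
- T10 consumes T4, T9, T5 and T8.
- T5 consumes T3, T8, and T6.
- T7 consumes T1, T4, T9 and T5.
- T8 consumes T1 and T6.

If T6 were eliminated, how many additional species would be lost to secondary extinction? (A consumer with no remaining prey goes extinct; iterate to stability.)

2

Remove T6.
Round 1: T3 (all prey gone) → extinct.
Round 2: T9 (all prey gone) → extinct.
No further losses. Total secondary extinctions: 2.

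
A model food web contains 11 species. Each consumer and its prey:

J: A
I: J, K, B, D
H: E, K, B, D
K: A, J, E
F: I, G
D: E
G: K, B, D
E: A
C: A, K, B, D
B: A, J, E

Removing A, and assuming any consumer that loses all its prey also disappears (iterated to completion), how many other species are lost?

Remove A.
Round 1: J (all prey gone), E (all prey gone) → extinct.
Round 2: K (all prey gone), B (all prey gone), D (all prey gone) → extinct.
Round 3: C (all prey gone), I (all prey gone), H (all prey gone), G (all prey gone) → extinct.
Round 4: F (all prey gone) → extinct.
No further losses. Total secondary extinctions: 10.

10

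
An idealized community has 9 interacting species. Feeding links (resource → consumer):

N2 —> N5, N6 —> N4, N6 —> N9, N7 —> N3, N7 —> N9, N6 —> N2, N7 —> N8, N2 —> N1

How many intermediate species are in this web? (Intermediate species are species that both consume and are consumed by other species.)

Intermediate species (has both prey and predators): N2.
Count: 1.

1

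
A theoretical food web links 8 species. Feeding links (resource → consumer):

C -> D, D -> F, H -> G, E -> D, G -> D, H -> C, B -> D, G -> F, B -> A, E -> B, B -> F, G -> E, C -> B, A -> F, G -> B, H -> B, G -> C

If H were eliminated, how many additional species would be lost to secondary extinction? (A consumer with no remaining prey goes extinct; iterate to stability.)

Remove H.
Round 1: G (all prey gone) → extinct.
Round 2: C (all prey gone), E (all prey gone) → extinct.
Round 3: B (all prey gone) → extinct.
Round 4: A (all prey gone), D (all prey gone) → extinct.
Round 5: F (all prey gone) → extinct.
No further losses. Total secondary extinctions: 7.

7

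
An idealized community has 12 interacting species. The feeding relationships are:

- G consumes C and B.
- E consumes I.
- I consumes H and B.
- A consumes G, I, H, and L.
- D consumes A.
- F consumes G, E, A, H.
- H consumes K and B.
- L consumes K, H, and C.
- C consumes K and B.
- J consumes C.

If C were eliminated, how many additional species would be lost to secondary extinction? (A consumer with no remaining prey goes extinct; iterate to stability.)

Remove C.
Round 1: J (all prey gone) → extinct.
No further losses. Total secondary extinctions: 1.

1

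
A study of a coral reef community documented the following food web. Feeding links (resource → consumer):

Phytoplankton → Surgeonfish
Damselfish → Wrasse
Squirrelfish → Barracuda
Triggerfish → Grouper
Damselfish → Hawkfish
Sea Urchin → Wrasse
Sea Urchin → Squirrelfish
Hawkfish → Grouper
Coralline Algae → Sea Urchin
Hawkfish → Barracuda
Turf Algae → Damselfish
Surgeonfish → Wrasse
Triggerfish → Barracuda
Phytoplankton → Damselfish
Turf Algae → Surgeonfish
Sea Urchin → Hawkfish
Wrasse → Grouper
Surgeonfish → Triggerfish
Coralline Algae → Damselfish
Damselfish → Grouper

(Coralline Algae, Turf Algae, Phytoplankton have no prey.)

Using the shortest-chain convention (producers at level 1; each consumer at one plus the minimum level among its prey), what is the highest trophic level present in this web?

4

Producers (level 1): Coralline Algae, Turf Algae, Phytoplankton.
Following each consumer down to its lowest-level prey: Turf Algae → Surgeonfish → Triggerfish → Barracuda (levels 1 through 4).
All prey of Barracuda (Triggerfish 3, Hawkfish 3, Squirrelfish 3) are at level 3 or above, so Barracuda is at level 1 + 3 = 4.
Every consumer has at least one prey at level 3 or below, so none exceeds level 4.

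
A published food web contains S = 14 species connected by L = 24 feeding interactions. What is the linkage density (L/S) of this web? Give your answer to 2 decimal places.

There are L = 24 links among S = 14 species.
L/S = 24/14 = 1.7143 ≈ 1.71.

L/S = 1.71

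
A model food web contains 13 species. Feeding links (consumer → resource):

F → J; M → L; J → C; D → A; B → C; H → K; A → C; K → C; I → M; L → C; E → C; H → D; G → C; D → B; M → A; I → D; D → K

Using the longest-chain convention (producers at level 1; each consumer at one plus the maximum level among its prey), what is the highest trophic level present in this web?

4

Producers (level 1): C.
C → K → D → H gives H level 4.
No species has a prey at level 4, so no species reaches level 5.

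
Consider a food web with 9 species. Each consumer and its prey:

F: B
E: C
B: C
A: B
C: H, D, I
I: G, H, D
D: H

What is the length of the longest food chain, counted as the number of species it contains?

6 species

One longest chain: H → D → I → C → B → A.
It has 6 species and 5 links.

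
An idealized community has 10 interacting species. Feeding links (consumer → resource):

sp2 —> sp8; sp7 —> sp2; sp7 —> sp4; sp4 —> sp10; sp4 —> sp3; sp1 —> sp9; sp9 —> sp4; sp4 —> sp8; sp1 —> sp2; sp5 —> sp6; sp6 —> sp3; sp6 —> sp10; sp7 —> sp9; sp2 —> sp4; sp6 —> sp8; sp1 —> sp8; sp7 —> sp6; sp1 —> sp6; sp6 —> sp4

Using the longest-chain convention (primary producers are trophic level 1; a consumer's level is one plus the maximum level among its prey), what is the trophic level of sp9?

sp3 is a producer → level 1.
sp4 eats sp3 (level 1); other prey at levels: sp8 1, sp10 1 → level 2.
sp9 eats sp4 → level 3.

Trophic level 3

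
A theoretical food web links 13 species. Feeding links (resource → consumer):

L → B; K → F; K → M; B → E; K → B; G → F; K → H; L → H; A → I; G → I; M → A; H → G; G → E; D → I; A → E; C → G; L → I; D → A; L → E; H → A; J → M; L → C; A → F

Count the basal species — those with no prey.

4

Basal species (no prey listed): D, K, J, L.
Count: 4.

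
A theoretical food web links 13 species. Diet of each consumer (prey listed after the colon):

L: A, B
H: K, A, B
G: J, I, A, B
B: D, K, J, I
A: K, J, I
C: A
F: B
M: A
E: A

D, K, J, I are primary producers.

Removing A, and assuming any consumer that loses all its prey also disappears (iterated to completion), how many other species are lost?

Remove A.
Round 1: M (all prey gone), C (all prey gone), E (all prey gone) → extinct.
No further losses. Total secondary extinctions: 3.

3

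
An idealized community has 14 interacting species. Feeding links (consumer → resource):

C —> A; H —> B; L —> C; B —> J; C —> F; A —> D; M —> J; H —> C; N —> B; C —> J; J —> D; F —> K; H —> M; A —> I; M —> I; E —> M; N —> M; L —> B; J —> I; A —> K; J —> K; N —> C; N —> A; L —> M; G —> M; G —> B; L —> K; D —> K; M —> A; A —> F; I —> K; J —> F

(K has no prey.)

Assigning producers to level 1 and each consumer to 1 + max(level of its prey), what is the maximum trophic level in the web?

5

Producers (level 1): K.
K → I → J → B → H gives H level 5.
No species has a prey at level 5, so no species reaches level 6.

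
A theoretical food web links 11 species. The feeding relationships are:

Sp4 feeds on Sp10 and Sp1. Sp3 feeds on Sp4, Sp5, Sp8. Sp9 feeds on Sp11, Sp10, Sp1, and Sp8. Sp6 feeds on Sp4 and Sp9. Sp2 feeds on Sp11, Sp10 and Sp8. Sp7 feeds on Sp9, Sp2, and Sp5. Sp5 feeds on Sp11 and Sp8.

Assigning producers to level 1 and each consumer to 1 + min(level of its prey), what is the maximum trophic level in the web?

Producers (level 1): Sp10, Sp8, Sp1, Sp11.
Following each consumer down to its lowest-level prey: Sp10 → Sp9 → Sp6 (levels 1 through 3).
All prey of Sp6 (Sp9 2, Sp4 2) are at level 2 or above, so Sp6 is at level 1 + 2 = 3.
Every consumer has at least one prey at level 2 or below, so none exceeds level 3.

3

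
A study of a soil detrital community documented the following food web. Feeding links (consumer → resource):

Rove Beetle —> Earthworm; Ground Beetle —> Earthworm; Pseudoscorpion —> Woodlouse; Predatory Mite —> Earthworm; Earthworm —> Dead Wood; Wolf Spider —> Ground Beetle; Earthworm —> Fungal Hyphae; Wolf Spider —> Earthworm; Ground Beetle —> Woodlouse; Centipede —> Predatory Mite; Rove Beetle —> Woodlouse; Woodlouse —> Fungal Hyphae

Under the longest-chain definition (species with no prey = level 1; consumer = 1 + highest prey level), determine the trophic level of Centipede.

Dead Wood has no prey (basal) → level 1.
Earthworm eats Dead Wood (level 1); other prey at levels: Fungal Hyphae 1 → level 2.
Predatory Mite eats Earthworm → level 3.
Centipede eats Predatory Mite → level 4.

Trophic level 4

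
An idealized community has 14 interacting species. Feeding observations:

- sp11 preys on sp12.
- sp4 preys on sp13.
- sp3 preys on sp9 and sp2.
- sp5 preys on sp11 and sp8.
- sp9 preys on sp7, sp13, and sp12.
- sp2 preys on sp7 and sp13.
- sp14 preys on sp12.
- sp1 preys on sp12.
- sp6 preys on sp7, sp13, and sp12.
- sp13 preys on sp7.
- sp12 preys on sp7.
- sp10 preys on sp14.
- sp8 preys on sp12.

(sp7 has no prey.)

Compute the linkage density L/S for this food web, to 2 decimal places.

L/S = 1.43

There are L = 20 links among S = 14 species.
L/S = 20/14 = 1.4286 ≈ 1.43.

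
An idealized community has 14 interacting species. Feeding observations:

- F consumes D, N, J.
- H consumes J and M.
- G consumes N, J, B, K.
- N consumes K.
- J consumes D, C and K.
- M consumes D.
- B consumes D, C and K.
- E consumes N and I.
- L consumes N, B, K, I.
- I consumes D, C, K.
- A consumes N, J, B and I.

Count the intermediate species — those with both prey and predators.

5

Intermediate species (has both prey and predators): J, N, B, I, M.
Count: 5.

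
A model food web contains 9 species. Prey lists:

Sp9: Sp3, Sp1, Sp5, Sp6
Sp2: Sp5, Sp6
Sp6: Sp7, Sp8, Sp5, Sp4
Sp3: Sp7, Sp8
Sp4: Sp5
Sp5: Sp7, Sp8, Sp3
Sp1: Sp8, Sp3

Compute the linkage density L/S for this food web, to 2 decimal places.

There are L = 18 links among S = 9 species.
L/S = 18/9 = 2.0000 ≈ 2.00.

L/S = 2.00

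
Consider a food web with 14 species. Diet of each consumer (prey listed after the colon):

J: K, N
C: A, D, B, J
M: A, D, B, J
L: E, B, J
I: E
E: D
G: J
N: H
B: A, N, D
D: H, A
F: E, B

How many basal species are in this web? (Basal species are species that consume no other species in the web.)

Basal species (no prey listed): H, A, K.
Count: 3.

3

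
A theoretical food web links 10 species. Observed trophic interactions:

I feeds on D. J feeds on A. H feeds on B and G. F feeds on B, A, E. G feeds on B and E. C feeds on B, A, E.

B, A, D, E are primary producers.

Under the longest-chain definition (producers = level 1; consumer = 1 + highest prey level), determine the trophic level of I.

D is a producer → level 1.
I eats D → level 2.

Trophic level 2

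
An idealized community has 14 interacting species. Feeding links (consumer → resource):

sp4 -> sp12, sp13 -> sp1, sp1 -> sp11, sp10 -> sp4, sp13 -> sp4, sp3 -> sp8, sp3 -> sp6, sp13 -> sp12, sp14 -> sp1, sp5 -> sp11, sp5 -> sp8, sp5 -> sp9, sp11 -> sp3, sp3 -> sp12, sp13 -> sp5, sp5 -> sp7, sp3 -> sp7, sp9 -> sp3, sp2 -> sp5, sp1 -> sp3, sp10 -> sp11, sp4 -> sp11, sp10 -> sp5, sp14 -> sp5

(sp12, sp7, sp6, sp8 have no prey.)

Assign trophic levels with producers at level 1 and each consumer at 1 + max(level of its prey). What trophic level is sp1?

sp12 is a producer → level 1.
sp3 eats sp12 (level 1); other prey at levels: sp7 1, sp6 1, sp8 1 → level 2.
sp11 eats sp3 → level 3.
sp1 eats sp11 (level 3); other prey at levels: sp3 2 → level 4.

Trophic level 4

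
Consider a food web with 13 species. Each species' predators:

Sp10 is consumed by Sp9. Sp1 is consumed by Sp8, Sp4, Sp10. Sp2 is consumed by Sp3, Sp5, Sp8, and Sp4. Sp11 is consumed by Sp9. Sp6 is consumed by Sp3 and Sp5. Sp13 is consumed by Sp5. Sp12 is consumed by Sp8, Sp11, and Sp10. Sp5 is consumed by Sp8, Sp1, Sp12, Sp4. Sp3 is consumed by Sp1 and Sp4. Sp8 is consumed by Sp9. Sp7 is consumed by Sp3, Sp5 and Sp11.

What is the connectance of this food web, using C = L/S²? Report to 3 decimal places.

The web has S = 13 species and L = 25 feeding links.
C = L / S² = 25 / 169 = 0.1479 ≈ 0.148.

C = 0.148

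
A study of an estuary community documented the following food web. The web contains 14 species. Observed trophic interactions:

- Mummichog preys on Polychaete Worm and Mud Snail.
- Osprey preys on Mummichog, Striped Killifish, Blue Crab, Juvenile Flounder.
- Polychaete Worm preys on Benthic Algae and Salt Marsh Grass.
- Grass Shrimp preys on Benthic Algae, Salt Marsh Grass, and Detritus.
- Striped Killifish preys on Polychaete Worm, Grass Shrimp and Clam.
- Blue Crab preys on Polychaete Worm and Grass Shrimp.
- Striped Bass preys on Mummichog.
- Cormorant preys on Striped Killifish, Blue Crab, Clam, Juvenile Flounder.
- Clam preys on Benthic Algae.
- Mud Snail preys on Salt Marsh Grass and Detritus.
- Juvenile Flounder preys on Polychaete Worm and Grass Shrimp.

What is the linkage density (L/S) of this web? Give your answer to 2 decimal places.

There are L = 26 links among S = 14 species.
L/S = 26/14 = 1.8571 ≈ 1.86.

L/S = 1.86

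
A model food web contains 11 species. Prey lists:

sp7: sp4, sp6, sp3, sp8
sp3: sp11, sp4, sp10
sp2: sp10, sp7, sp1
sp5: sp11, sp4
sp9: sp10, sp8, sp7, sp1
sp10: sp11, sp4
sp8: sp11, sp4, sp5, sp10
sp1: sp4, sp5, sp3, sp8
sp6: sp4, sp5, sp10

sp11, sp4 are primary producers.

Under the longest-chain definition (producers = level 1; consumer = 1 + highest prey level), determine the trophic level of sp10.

sp11 is a producer → level 1.
sp10 eats sp11 (level 1); other prey at levels: sp4 1 → level 2.

Trophic level 2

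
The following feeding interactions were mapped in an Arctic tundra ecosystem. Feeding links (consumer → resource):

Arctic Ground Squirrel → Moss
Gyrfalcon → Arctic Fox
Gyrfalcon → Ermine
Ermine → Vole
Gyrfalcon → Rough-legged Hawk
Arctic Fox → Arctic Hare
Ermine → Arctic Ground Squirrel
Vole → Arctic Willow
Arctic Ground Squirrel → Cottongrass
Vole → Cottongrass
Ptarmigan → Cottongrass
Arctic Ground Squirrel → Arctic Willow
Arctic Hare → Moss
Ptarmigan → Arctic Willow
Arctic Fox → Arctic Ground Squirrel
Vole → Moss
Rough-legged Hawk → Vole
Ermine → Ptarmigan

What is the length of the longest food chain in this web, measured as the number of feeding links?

3 links

One longest chain: Arctic Willow → Vole → Rough-legged Hawk → Gyrfalcon.
It has 4 species and 3 links.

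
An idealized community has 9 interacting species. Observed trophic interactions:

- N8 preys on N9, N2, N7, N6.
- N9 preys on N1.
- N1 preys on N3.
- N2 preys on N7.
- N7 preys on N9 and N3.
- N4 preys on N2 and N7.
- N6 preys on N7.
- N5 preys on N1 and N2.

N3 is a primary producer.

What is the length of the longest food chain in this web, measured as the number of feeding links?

One longest chain: N3 → N1 → N9 → N7 → N2 → N8.
It has 6 species and 5 links.

5 links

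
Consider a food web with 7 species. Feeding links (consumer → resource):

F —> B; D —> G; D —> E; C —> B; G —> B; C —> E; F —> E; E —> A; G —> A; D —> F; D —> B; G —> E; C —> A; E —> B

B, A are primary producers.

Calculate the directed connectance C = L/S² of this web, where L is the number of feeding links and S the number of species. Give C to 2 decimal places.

C = 0.29

The web has S = 7 species and L = 14 feeding links.
C = L / S² = 14 / 49 = 0.2857 ≈ 0.29.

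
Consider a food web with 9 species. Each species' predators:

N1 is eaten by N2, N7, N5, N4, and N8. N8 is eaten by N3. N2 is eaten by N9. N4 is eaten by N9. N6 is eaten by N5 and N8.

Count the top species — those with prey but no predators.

4

Top species (has prey, but nothing eats it): N7, N5, N9, N3.
Count: 4.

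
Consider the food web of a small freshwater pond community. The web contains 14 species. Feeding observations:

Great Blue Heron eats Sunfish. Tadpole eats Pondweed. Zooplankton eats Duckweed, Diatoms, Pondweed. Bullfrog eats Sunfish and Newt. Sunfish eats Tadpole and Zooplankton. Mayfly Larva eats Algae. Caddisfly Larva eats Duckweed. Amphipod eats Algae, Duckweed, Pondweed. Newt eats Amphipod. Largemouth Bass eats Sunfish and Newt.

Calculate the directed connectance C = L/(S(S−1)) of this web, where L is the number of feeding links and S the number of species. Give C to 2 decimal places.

C = 0.09

The web has S = 14 species and L = 17 feeding links.
C = L / (S(S−1)) = 17 / 182 = 0.0934 ≈ 0.09.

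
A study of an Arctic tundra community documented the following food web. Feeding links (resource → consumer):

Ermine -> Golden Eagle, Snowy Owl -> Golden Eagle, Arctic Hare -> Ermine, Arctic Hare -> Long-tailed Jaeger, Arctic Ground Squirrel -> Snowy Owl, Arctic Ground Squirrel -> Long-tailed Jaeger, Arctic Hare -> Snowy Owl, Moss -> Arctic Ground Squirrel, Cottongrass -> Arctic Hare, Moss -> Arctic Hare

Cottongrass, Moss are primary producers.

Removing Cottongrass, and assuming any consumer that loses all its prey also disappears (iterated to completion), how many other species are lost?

0

Remove Cottongrass.
Every predator of it retains at least one other prey: Arctic Hare still has Moss.
No consumer loses all prey, so no secondary extinctions occur.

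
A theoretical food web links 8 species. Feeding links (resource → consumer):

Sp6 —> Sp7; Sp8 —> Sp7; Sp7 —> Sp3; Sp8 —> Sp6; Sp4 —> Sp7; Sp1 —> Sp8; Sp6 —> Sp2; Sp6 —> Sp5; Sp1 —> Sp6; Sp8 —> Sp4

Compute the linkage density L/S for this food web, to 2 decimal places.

There are L = 10 links among S = 8 species.
L/S = 10/8 = 1.2500 ≈ 1.25.

L/S = 1.25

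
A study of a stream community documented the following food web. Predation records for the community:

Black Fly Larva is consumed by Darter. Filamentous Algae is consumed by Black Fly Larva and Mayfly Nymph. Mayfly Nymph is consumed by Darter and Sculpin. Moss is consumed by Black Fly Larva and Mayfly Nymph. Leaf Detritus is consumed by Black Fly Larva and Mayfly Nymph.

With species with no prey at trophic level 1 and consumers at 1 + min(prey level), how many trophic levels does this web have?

Basal resources (level 1): Moss, Filamentous Algae, Leaf Detritus.
Following each consumer down to its lowest-level prey: Moss → Mayfly Nymph → Darter (levels 1 through 3).
All prey of Darter (Mayfly Nymph 2, Black Fly Larva 2) are at level 2 or above, so Darter is at level 1 + 2 = 3.
Every consumer has at least one prey at level 2 or below, so none exceeds level 3.

3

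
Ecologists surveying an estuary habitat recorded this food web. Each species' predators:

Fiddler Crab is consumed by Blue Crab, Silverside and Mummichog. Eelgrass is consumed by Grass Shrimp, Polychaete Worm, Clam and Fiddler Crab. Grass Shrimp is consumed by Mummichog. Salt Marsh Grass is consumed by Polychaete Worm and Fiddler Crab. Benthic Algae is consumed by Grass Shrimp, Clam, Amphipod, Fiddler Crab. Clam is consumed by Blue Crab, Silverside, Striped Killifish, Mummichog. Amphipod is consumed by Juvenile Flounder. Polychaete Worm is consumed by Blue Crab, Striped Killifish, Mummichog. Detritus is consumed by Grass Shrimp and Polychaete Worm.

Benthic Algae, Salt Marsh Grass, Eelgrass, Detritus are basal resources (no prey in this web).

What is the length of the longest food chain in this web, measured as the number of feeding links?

One longest chain: Salt Marsh Grass → Polychaete Worm → Striped Killifish.
It has 3 species and 2 links.

2 links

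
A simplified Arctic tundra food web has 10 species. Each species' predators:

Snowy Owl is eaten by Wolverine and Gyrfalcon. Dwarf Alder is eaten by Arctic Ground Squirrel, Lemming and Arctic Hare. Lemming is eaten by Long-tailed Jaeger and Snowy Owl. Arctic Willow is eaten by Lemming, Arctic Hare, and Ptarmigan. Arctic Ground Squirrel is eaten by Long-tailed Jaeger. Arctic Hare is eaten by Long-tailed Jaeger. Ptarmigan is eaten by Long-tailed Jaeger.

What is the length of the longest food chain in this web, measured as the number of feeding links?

One longest chain: Arctic Willow → Lemming → Snowy Owl → Wolverine.
It has 4 species and 3 links.

3 links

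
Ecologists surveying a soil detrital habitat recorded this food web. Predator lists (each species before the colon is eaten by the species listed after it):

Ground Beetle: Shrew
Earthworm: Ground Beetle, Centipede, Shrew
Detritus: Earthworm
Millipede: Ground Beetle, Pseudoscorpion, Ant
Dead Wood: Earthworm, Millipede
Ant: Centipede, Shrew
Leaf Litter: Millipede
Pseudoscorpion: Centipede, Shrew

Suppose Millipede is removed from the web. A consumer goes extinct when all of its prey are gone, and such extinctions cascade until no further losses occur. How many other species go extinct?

2

Remove Millipede.
Round 1: Pseudoscorpion (all prey gone), Ant (all prey gone) → extinct.
No further losses. Total secondary extinctions: 2.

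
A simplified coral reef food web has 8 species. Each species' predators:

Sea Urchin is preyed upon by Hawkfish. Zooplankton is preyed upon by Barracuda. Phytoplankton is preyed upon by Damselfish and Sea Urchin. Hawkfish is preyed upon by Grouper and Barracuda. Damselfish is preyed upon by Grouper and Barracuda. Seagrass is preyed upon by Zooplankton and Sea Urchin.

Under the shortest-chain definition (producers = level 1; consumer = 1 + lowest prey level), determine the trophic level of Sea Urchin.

Seagrass is a producer → level 1.
Sea Urchin eats Seagrass → level 2.

Trophic level 2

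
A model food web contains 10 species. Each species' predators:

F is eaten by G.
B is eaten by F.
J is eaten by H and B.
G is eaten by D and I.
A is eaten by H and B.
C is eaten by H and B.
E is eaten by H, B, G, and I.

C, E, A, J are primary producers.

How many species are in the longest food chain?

One longest chain: C → B → F → G → I.
It has 5 species and 4 links.

5 species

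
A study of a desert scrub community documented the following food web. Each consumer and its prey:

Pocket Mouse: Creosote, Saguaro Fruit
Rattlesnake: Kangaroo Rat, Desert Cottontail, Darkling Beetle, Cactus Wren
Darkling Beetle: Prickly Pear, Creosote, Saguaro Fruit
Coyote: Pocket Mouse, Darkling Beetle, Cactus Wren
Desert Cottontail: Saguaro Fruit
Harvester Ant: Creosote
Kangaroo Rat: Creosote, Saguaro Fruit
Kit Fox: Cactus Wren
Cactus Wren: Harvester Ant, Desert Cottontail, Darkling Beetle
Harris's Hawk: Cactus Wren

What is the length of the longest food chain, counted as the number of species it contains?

4 species

One longest chain: Creosote → Harvester Ant → Cactus Wren → Coyote.
It has 4 species and 3 links.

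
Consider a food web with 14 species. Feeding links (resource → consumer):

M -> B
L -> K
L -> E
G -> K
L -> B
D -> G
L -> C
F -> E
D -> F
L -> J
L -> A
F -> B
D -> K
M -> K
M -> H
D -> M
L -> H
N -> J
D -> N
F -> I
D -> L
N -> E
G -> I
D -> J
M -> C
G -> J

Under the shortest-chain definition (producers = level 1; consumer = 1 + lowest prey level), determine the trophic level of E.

Trophic level 3

D is a producer → level 1.
L eats D → level 2.
E eats L → level 3.
No prey of E is below level 2, so 3 is the minimum.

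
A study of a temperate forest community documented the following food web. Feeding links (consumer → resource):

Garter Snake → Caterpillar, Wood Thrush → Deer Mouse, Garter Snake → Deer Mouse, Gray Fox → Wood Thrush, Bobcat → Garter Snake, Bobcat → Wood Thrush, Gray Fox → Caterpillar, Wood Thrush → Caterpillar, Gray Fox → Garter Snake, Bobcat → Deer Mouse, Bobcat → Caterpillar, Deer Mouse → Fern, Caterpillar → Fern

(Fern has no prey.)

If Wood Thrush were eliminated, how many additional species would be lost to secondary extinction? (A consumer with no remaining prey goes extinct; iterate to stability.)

Remove Wood Thrush.
Every predator of it retains at least one other prey: Bobcat still has Caterpillar, Deer Mouse, Garter Snake; Gray Fox still has Caterpillar, Garter Snake.
No consumer loses all prey, so no secondary extinctions occur.

0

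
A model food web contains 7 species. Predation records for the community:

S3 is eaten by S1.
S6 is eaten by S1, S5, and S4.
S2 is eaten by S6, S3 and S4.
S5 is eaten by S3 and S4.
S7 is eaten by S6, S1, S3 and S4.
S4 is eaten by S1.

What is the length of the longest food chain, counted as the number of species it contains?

One longest chain: S7 → S6 → S5 → S4 → S1.
It has 5 species and 4 links.

5 species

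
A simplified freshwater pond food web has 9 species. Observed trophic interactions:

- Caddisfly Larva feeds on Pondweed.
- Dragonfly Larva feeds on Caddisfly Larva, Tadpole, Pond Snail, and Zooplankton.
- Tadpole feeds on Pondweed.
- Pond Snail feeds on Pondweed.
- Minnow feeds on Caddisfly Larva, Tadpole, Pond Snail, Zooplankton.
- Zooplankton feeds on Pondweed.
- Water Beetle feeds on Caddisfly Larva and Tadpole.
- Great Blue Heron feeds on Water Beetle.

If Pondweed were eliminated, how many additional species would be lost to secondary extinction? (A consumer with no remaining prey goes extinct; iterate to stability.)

8

Remove Pondweed.
Round 1: Zooplankton (all prey gone), Caddisfly Larva (all prey gone), Tadpole (all prey gone), Pond Snail (all prey gone) → extinct.
Round 2: Water Beetle (all prey gone), Dragonfly Larva (all prey gone), Minnow (all prey gone) → extinct.
Round 3: Great Blue Heron (all prey gone) → extinct.
No further losses. Total secondary extinctions: 8.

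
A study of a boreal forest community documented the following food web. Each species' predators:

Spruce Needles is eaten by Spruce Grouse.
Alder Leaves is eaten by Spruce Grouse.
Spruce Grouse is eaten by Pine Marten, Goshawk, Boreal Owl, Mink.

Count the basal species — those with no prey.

2

Basal species (no prey listed): Alder Leaves, Spruce Needles.
Count: 2.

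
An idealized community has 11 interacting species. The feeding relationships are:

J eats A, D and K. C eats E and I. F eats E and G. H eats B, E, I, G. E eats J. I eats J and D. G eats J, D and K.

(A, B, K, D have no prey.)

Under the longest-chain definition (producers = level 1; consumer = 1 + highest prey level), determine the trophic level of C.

A is a producer → level 1.
J eats A (level 1); other prey at levels: K 1, D 1 → level 2.
I eats J (level 2); other prey at levels: D 1 → level 3.
C eats I (level 3); other prey at levels: E 3 → level 4.

Trophic level 4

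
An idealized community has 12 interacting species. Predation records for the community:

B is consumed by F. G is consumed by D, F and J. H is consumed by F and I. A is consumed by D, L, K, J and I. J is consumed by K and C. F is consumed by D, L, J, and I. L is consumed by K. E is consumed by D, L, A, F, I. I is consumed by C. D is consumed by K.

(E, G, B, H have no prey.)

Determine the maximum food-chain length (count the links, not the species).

3 links

One longest chain: E → F → I → C.
It has 4 species and 3 links.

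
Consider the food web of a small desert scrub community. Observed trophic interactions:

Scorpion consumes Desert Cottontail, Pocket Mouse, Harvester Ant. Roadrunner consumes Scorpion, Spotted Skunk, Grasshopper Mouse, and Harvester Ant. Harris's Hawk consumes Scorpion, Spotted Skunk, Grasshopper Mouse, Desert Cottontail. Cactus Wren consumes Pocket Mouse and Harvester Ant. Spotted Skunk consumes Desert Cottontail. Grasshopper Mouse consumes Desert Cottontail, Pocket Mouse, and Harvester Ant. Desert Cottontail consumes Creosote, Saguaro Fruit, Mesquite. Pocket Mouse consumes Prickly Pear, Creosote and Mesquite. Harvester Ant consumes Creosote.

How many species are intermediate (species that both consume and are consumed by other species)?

Intermediate species (has both prey and predators): Pocket Mouse, Harvester Ant, Desert Cottontail, Spotted Skunk, Scorpion, Grasshopper Mouse.
Count: 6.

6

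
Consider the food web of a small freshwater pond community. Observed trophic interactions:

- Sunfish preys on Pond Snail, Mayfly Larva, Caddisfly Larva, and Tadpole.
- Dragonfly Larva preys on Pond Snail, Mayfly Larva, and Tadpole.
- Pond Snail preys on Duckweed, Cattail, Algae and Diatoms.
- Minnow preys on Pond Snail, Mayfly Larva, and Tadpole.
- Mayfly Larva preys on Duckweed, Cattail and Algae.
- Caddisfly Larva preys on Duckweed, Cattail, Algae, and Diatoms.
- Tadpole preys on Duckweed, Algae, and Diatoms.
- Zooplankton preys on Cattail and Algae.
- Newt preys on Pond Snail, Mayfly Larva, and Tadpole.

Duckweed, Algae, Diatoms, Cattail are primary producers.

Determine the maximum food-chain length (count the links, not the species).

One longest chain: Duckweed → Mayfly Larva → Minnow.
It has 3 species and 2 links.

2 links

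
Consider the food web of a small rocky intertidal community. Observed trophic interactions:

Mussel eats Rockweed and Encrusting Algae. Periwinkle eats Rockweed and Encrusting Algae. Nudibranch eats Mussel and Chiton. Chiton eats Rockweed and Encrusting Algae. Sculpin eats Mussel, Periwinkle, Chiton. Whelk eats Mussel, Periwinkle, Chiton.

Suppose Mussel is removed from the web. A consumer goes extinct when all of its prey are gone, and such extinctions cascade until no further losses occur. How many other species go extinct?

0

Remove Mussel.
Every predator of it retains at least one other prey: Whelk still has Periwinkle, Chiton; Nudibranch still has Chiton; Sculpin still has Periwinkle, Chiton.
No consumer loses all prey, so no secondary extinctions occur.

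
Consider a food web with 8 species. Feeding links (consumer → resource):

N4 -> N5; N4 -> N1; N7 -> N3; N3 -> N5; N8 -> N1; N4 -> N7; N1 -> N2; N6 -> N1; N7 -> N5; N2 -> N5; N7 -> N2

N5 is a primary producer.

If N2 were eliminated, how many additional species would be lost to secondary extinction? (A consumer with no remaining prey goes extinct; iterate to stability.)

Remove N2.
Round 1: N1 (all prey gone) → extinct.
Round 2: N8 (all prey gone), N6 (all prey gone) → extinct.
No further losses. Total secondary extinctions: 3.

3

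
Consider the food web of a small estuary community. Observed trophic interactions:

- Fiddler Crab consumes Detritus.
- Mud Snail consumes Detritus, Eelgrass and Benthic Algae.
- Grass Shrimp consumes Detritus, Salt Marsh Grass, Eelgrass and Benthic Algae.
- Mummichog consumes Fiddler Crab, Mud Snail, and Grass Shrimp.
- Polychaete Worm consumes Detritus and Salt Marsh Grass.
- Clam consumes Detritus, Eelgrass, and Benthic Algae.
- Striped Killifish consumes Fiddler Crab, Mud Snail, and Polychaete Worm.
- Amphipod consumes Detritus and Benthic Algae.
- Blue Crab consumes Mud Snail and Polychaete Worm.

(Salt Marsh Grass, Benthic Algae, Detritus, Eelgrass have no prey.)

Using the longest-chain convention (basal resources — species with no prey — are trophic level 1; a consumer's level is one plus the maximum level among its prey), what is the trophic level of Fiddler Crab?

Trophic level 2

Detritus has no prey (basal) → level 1.
Fiddler Crab eats Detritus → level 2.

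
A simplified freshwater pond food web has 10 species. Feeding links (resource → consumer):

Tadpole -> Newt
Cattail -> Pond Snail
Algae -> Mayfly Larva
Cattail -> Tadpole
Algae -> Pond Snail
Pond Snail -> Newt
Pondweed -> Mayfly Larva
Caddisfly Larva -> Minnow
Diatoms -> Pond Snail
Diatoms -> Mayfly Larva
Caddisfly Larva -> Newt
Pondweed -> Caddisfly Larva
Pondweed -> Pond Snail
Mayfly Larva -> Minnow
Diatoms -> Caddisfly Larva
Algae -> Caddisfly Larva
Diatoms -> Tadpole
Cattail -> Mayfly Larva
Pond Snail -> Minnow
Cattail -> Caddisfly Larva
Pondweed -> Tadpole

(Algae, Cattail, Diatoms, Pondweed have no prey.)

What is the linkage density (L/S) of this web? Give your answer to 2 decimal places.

There are L = 21 links among S = 10 species.
L/S = 21/10 = 2.1000 ≈ 2.10.

L/S = 2.10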